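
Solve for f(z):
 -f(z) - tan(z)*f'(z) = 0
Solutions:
 f(z) = C1/sin(z)


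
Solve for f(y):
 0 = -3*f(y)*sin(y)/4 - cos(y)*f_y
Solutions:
 f(y) = C1*cos(y)^(3/4)


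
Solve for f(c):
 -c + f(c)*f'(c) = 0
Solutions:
 f(c) = -sqrt(C1 + c^2)
 f(c) = sqrt(C1 + c^2)


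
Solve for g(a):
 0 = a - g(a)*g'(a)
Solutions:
 g(a) = -sqrt(C1 + a^2)
 g(a) = sqrt(C1 + a^2)


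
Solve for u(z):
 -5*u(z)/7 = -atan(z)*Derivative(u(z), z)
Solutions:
 u(z) = C1*exp(5*Integral(1/atan(z), z)/7)


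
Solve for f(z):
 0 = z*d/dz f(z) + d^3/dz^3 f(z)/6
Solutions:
 f(z) = C1 + Integral(C2*airyai(-6^(1/3)*z) + C3*airybi(-6^(1/3)*z), z)


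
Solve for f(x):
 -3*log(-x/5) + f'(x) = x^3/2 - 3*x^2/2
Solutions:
 f(x) = C1 + x^4/8 - x^3/2 + 3*x*log(-x) + 3*x*(-log(5) - 1)


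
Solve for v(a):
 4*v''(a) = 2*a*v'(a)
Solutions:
 v(a) = C1 + C2*erfi(a/2)


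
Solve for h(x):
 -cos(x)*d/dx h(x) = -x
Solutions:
 h(x) = C1 + Integral(x/cos(x), x)


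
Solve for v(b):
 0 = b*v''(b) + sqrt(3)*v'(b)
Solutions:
 v(b) = C1 + C2*b^(1 - sqrt(3))


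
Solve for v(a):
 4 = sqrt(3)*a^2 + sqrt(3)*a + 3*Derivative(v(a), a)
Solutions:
 v(a) = C1 - sqrt(3)*a^3/9 - sqrt(3)*a^2/6 + 4*a/3


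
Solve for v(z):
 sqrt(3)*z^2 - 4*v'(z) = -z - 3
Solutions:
 v(z) = C1 + sqrt(3)*z^3/12 + z^2/8 + 3*z/4


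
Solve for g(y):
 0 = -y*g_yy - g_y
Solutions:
 g(y) = C1 + C2*log(y)


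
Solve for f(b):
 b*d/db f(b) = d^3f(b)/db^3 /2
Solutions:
 f(b) = C1 + Integral(C2*airyai(2^(1/3)*b) + C3*airybi(2^(1/3)*b), b)


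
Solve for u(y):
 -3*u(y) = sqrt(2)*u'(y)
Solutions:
 u(y) = C1*exp(-3*sqrt(2)*y/2)


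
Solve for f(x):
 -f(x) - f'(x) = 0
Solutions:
 f(x) = C1*exp(-x)


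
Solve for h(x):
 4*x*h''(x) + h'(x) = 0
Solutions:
 h(x) = C1 + C2*x^(3/4)


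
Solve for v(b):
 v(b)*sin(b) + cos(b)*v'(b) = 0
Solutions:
 v(b) = C1*cos(b)


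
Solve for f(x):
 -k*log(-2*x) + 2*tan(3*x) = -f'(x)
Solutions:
 f(x) = C1 + k*x*(log(-x) - 1) + k*x*log(2) + 2*log(cos(3*x))/3


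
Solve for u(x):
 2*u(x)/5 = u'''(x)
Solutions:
 u(x) = C3*exp(2^(1/3)*5^(2/3)*x/5) + (C1*sin(2^(1/3)*sqrt(3)*5^(2/3)*x/10) + C2*cos(2^(1/3)*sqrt(3)*5^(2/3)*x/10))*exp(-2^(1/3)*5^(2/3)*x/10)


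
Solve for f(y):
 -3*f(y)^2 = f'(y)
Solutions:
 f(y) = 1/(C1 + 3*y)


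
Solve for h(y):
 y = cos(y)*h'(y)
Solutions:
 h(y) = C1 + Integral(y/cos(y), y)


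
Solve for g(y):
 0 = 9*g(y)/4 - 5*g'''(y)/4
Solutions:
 g(y) = C3*exp(15^(2/3)*y/5) + (C1*sin(3*3^(1/6)*5^(2/3)*y/10) + C2*cos(3*3^(1/6)*5^(2/3)*y/10))*exp(-15^(2/3)*y/10)


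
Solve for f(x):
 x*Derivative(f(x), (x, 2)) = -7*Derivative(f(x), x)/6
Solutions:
 f(x) = C1 + C2/x^(1/6)


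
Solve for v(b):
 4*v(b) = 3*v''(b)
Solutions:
 v(b) = C1*exp(-2*sqrt(3)*b/3) + C2*exp(2*sqrt(3)*b/3)


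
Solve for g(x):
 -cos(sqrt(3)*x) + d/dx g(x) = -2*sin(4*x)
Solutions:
 g(x) = C1 + sqrt(3)*sin(sqrt(3)*x)/3 + cos(4*x)/2


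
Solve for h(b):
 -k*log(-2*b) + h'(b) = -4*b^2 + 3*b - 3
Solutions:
 h(b) = C1 - 4*b^3/3 + 3*b^2/2 + b*k*log(-b) + b*(-k + k*log(2) - 3)


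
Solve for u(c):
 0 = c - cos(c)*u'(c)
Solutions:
 u(c) = C1 + Integral(c/cos(c), c)


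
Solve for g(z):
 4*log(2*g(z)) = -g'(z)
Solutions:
 Integral(1/(log(_y) + log(2)), (_y, g(z)))/4 = C1 - z


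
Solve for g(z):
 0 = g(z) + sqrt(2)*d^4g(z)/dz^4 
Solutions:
 g(z) = (C1*sin(2^(3/8)*z/2) + C2*cos(2^(3/8)*z/2))*exp(-2^(3/8)*z/2) + (C3*sin(2^(3/8)*z/2) + C4*cos(2^(3/8)*z/2))*exp(2^(3/8)*z/2)


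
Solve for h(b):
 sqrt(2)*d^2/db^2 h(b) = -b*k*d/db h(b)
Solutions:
 h(b) = Piecewise((-2^(3/4)*sqrt(pi)*C1*erf(2^(1/4)*b*sqrt(k)/2)/(2*sqrt(k)) - C2, (k > 0) | (k < 0)), (-C1*b - C2, True))


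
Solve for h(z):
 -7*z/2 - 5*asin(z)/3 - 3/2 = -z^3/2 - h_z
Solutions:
 h(z) = C1 - z^4/8 + 7*z^2/4 + 5*z*asin(z)/3 + 3*z/2 + 5*sqrt(1 - z^2)/3


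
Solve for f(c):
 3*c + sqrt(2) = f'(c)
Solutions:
 f(c) = C1 + 3*c^2/2 + sqrt(2)*c


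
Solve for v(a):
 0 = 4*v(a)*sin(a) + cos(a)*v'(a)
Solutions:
 v(a) = C1*cos(a)^4


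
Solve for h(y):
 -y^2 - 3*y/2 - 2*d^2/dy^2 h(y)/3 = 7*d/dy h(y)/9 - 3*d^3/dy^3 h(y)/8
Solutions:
 h(y) = C1 + C2*exp(2*y*(4 - sqrt(58))/9) + C3*exp(2*y*(4 + sqrt(58))/9) - 3*y^3/7 + 27*y^2/196 - 2025*y/1372


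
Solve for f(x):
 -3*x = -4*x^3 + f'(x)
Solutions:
 f(x) = C1 + x^4 - 3*x^2/2


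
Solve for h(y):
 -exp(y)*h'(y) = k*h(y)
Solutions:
 h(y) = C1*exp(k*exp(-y))


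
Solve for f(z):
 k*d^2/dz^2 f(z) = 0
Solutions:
 f(z) = C1 + C2*z


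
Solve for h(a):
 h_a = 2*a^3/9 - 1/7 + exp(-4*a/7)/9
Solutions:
 h(a) = C1 + a^4/18 - a/7 - 7*exp(-4*a/7)/36


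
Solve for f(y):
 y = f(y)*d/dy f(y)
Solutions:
 f(y) = -sqrt(C1 + y^2)
 f(y) = sqrt(C1 + y^2)


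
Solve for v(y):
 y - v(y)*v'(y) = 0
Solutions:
 v(y) = -sqrt(C1 + y^2)
 v(y) = sqrt(C1 + y^2)


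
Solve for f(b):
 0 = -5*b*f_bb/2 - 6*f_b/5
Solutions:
 f(b) = C1 + C2*b^(13/25)


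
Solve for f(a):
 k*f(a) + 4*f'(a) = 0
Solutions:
 f(a) = C1*exp(-a*k/4)


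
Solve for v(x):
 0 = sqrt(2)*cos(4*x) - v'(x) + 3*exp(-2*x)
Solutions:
 v(x) = C1 + sqrt(2)*sin(4*x)/4 - 3*exp(-2*x)/2


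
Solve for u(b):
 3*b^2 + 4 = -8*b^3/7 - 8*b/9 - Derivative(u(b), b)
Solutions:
 u(b) = C1 - 2*b^4/7 - b^3 - 4*b^2/9 - 4*b


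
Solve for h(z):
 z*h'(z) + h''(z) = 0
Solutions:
 h(z) = C1 + C2*erf(sqrt(2)*z/2)


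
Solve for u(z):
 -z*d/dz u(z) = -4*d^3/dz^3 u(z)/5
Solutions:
 u(z) = C1 + Integral(C2*airyai(10^(1/3)*z/2) + C3*airybi(10^(1/3)*z/2), z)


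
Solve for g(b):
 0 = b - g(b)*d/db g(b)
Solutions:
 g(b) = -sqrt(C1 + b^2)
 g(b) = sqrt(C1 + b^2)


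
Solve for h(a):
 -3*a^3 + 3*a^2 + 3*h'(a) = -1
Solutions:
 h(a) = C1 + a^4/4 - a^3/3 - a/3


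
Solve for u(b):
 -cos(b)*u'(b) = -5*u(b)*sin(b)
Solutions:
 u(b) = C1/cos(b)^5


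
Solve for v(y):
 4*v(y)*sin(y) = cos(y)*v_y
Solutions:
 v(y) = C1/cos(y)^4


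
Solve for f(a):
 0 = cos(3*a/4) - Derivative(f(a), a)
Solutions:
 f(a) = C1 + 4*sin(3*a/4)/3


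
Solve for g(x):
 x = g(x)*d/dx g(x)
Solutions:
 g(x) = -sqrt(C1 + x^2)
 g(x) = sqrt(C1 + x^2)


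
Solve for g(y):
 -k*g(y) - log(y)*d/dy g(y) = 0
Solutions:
 g(y) = C1*exp(-k*li(y))


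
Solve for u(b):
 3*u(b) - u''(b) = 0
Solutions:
 u(b) = C1*exp(-sqrt(3)*b) + C2*exp(sqrt(3)*b)


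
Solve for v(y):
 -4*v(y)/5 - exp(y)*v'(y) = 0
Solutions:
 v(y) = C1*exp(4*exp(-y)/5)


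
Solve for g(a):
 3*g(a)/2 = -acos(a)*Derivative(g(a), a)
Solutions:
 g(a) = C1*exp(-3*Integral(1/acos(a), a)/2)


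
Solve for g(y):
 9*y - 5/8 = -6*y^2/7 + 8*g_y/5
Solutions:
 g(y) = C1 + 5*y^3/28 + 45*y^2/16 - 25*y/64


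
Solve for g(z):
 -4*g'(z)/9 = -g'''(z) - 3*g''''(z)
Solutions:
 g(z) = C1 + C2*exp(-z*((6*sqrt(78) + 53)^(-1/3) + 2 + (6*sqrt(78) + 53)^(1/3))/18)*sin(sqrt(3)*z*(-(6*sqrt(78) + 53)^(1/3) + (6*sqrt(78) + 53)^(-1/3))/18) + C3*exp(-z*((6*sqrt(78) + 53)^(-1/3) + 2 + (6*sqrt(78) + 53)^(1/3))/18)*cos(sqrt(3)*z*(-(6*sqrt(78) + 53)^(1/3) + (6*sqrt(78) + 53)^(-1/3))/18) + C4*exp(z*(-1 + (6*sqrt(78) + 53)^(-1/3) + (6*sqrt(78) + 53)^(1/3))/9)


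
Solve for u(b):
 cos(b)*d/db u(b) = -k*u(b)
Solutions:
 u(b) = C1*exp(k*(log(sin(b) - 1) - log(sin(b) + 1))/2)


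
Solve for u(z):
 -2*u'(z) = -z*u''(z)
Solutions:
 u(z) = C1 + C2*z^3


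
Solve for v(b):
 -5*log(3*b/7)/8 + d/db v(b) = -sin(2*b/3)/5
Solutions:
 v(b) = C1 + 5*b*log(b)/8 - 5*b*log(7)/8 - 5*b/8 + 5*b*log(3)/8 + 3*cos(2*b/3)/10


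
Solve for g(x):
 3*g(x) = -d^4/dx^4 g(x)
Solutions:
 g(x) = (C1*sin(sqrt(2)*3^(1/4)*x/2) + C2*cos(sqrt(2)*3^(1/4)*x/2))*exp(-sqrt(2)*3^(1/4)*x/2) + (C3*sin(sqrt(2)*3^(1/4)*x/2) + C4*cos(sqrt(2)*3^(1/4)*x/2))*exp(sqrt(2)*3^(1/4)*x/2)


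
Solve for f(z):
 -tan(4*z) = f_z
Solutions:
 f(z) = C1 + log(cos(4*z))/4


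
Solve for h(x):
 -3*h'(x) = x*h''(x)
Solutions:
 h(x) = C1 + C2/x^2


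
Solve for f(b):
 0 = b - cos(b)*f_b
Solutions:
 f(b) = C1 + Integral(b/cos(b), b)


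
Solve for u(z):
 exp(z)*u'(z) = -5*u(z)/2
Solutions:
 u(z) = C1*exp(5*exp(-z)/2)


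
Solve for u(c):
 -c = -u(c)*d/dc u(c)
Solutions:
 u(c) = -sqrt(C1 + c^2)
 u(c) = sqrt(C1 + c^2)


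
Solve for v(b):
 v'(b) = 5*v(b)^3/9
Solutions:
 v(b) = -3*sqrt(2)*sqrt(-1/(C1 + 5*b))/2
 v(b) = 3*sqrt(2)*sqrt(-1/(C1 + 5*b))/2


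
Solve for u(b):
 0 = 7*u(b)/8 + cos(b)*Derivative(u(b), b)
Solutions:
 u(b) = C1*(sin(b) - 1)^(7/16)/(sin(b) + 1)^(7/16)


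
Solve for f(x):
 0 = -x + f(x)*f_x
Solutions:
 f(x) = -sqrt(C1 + x^2)
 f(x) = sqrt(C1 + x^2)


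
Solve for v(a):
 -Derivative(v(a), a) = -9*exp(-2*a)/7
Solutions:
 v(a) = C1 - 9*exp(-2*a)/14


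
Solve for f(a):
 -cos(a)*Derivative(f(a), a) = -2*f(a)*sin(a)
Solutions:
 f(a) = C1/cos(a)^2


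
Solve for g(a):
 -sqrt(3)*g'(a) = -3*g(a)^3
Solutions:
 g(a) = -sqrt(2)*sqrt(-1/(C1 + sqrt(3)*a))/2
 g(a) = sqrt(2)*sqrt(-1/(C1 + sqrt(3)*a))/2


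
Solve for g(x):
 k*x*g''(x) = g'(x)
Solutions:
 g(x) = C1 + x^(((re(k) + 1)*re(k) + im(k)^2)/(re(k)^2 + im(k)^2))*(C2*sin(log(x)*Abs(im(k))/(re(k)^2 + im(k)^2)) + C3*cos(log(x)*im(k)/(re(k)^2 + im(k)^2)))


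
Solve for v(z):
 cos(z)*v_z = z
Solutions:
 v(z) = C1 + Integral(z/cos(z), z)


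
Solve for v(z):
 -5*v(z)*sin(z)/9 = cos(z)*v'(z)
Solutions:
 v(z) = C1*cos(z)^(5/9)


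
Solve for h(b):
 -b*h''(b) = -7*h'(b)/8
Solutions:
 h(b) = C1 + C2*b^(15/8)


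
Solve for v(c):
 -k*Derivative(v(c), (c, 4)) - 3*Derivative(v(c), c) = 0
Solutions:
 v(c) = C1 + C2*exp(3^(1/3)*c*(-1/k)^(1/3)) + C3*exp(c*(-1/k)^(1/3)*(-3^(1/3) + 3^(5/6)*I)/2) + C4*exp(-c*(-1/k)^(1/3)*(3^(1/3) + 3^(5/6)*I)/2)


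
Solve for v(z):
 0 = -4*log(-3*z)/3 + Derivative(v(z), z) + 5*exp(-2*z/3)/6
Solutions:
 v(z) = C1 + 4*z*log(-z)/3 + 4*z*(-1 + log(3))/3 + 5*exp(-2*z/3)/4


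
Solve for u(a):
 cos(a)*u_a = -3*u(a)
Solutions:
 u(a) = C1*(sin(a) - 1)^(3/2)/(sin(a) + 1)^(3/2)


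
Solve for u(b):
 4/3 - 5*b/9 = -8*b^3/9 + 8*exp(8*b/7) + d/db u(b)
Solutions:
 u(b) = C1 + 2*b^4/9 - 5*b^2/18 + 4*b/3 - 7*exp(8*b/7)


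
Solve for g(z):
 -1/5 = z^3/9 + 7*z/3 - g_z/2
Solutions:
 g(z) = C1 + z^4/18 + 7*z^2/3 + 2*z/5


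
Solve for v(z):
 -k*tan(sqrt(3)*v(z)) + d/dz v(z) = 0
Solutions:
 v(z) = sqrt(3)*(pi - asin(C1*exp(sqrt(3)*k*z)))/3
 v(z) = sqrt(3)*asin(C1*exp(sqrt(3)*k*z))/3


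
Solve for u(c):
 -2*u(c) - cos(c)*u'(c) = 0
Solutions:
 u(c) = C1*(sin(c) - 1)/(sin(c) + 1)


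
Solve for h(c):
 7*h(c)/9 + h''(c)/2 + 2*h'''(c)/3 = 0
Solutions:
 h(c) = C1*exp(c*(-6 + 3*3^(1/3)/(4*sqrt(826) + 115)^(1/3) + 3^(2/3)*(4*sqrt(826) + 115)^(1/3))/24)*sin(3^(1/6)*c*(-(4*sqrt(826) + 115)^(1/3) + 3^(2/3)/(4*sqrt(826) + 115)^(1/3))/8) + C2*exp(c*(-6 + 3*3^(1/3)/(4*sqrt(826) + 115)^(1/3) + 3^(2/3)*(4*sqrt(826) + 115)^(1/3))/24)*cos(3^(1/6)*c*(-(4*sqrt(826) + 115)^(1/3) + 3^(2/3)/(4*sqrt(826) + 115)^(1/3))/8) + C3*exp(-c*(3*3^(1/3)/(4*sqrt(826) + 115)^(1/3) + 3 + 3^(2/3)*(4*sqrt(826) + 115)^(1/3))/12)


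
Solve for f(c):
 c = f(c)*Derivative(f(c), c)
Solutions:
 f(c) = -sqrt(C1 + c^2)
 f(c) = sqrt(C1 + c^2)


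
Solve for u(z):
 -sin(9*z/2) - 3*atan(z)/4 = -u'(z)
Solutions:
 u(z) = C1 + 3*z*atan(z)/4 - 3*log(z^2 + 1)/8 - 2*cos(9*z/2)/9


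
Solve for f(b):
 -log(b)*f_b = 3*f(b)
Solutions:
 f(b) = C1*exp(-3*li(b))


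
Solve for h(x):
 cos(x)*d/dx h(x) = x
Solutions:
 h(x) = C1 + Integral(x/cos(x), x)


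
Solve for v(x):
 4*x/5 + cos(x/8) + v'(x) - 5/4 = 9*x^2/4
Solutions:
 v(x) = C1 + 3*x^3/4 - 2*x^2/5 + 5*x/4 - 8*sin(x/8)


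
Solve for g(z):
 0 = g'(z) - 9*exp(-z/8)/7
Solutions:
 g(z) = C1 - 72*exp(-z/8)/7


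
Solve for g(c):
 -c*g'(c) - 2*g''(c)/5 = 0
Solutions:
 g(c) = C1 + C2*erf(sqrt(5)*c/2)


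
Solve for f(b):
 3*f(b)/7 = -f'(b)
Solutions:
 f(b) = C1*exp(-3*b/7)


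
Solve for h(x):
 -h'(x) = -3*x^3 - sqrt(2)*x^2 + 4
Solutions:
 h(x) = C1 + 3*x^4/4 + sqrt(2)*x^3/3 - 4*x


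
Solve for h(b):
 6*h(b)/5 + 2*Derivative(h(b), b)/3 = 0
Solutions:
 h(b) = C1*exp(-9*b/5)


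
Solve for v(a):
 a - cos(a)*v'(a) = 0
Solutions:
 v(a) = C1 + Integral(a/cos(a), a)


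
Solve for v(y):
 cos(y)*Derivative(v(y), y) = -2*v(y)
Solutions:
 v(y) = C1*(sin(y) - 1)/(sin(y) + 1)


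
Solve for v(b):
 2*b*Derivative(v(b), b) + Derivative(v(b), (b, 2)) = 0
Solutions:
 v(b) = C1 + C2*erf(b)


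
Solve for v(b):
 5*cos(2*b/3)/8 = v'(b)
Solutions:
 v(b) = C1 + 15*sin(2*b/3)/16


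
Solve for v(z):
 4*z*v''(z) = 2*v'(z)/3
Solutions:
 v(z) = C1 + C2*z^(7/6)


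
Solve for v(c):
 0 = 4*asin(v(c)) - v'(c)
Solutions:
 Integral(1/asin(_y), (_y, v(c))) = C1 + 4*c


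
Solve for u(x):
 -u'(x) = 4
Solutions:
 u(x) = C1 - 4*x


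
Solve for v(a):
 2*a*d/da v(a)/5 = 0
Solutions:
 v(a) = C1


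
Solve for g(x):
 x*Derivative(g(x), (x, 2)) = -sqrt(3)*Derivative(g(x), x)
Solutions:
 g(x) = C1 + C2*x^(1 - sqrt(3))


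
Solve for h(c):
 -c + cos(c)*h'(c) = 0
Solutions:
 h(c) = C1 + Integral(c/cos(c), c)


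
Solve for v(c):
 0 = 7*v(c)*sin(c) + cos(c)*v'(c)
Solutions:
 v(c) = C1*cos(c)^7


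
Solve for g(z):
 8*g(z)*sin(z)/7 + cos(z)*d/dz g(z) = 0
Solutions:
 g(z) = C1*cos(z)^(8/7)


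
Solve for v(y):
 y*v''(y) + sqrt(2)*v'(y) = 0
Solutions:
 v(y) = C1 + C2*y^(1 - sqrt(2))


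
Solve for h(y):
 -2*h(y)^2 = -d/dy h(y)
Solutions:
 h(y) = -1/(C1 + 2*y)


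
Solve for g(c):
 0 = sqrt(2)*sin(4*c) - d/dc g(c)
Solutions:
 g(c) = C1 - sqrt(2)*cos(4*c)/4


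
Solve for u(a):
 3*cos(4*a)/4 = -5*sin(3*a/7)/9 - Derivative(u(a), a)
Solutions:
 u(a) = C1 - 3*sin(4*a)/16 + 35*cos(3*a/7)/27


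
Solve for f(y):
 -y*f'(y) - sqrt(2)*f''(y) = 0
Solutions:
 f(y) = C1 + C2*erf(2^(1/4)*y/2)


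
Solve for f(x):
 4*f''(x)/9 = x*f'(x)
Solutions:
 f(x) = C1 + C2*erfi(3*sqrt(2)*x/4)


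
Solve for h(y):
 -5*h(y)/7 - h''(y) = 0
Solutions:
 h(y) = C1*sin(sqrt(35)*y/7) + C2*cos(sqrt(35)*y/7)


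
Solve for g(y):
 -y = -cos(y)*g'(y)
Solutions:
 g(y) = C1 + Integral(y/cos(y), y)


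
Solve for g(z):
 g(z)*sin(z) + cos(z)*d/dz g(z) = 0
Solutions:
 g(z) = C1*cos(z)


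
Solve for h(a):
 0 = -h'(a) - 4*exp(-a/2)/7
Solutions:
 h(a) = C1 + 8*exp(-a/2)/7


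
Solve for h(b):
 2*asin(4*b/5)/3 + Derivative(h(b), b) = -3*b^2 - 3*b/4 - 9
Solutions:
 h(b) = C1 - b^3 - 3*b^2/8 - 2*b*asin(4*b/5)/3 - 9*b - sqrt(25 - 16*b^2)/6


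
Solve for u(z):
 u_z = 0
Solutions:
 u(z) = C1


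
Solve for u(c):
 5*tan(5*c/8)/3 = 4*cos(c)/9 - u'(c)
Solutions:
 u(c) = C1 + 8*log(cos(5*c/8))/3 + 4*sin(c)/9


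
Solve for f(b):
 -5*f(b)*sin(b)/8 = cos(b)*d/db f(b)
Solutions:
 f(b) = C1*cos(b)^(5/8)


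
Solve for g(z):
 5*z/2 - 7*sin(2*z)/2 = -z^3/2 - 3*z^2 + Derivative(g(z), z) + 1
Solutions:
 g(z) = C1 + z^4/8 + z^3 + 5*z^2/4 - z + 7*cos(2*z)/4


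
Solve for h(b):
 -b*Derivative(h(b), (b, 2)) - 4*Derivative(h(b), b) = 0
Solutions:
 h(b) = C1 + C2/b^3


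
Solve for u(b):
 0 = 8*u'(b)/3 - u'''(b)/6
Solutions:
 u(b) = C1 + C2*exp(-4*b) + C3*exp(4*b)


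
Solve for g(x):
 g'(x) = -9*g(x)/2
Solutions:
 g(x) = C1*exp(-9*x/2)


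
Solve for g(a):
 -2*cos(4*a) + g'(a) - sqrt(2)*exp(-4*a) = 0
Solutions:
 g(a) = C1 + sin(4*a)/2 - sqrt(2)*exp(-4*a)/4


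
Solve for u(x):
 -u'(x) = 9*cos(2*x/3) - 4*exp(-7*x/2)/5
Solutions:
 u(x) = C1 - 27*sin(2*x/3)/2 - 8*exp(-7*x/2)/35


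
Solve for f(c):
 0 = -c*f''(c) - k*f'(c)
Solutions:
 f(c) = C1 + c^(1 - re(k))*(C2*sin(log(c)*Abs(im(k))) + C3*cos(log(c)*im(k)))


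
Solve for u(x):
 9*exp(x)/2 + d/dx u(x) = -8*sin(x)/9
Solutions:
 u(x) = C1 - 9*exp(x)/2 + 8*cos(x)/9


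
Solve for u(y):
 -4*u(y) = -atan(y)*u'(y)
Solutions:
 u(y) = C1*exp(4*Integral(1/atan(y), y))


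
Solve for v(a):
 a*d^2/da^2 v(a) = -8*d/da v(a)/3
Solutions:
 v(a) = C1 + C2/a^(5/3)


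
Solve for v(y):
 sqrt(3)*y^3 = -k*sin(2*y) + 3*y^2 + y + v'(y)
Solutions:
 v(y) = C1 - k*cos(2*y)/2 + sqrt(3)*y^4/4 - y^3 - y^2/2


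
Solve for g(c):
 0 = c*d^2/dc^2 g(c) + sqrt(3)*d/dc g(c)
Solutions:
 g(c) = C1 + C2*c^(1 - sqrt(3))


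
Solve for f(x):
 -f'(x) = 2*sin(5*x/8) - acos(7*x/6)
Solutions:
 f(x) = C1 + x*acos(7*x/6) - sqrt(36 - 49*x^2)/7 + 16*cos(5*x/8)/5


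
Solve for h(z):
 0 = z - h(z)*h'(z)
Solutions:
 h(z) = -sqrt(C1 + z^2)
 h(z) = sqrt(C1 + z^2)


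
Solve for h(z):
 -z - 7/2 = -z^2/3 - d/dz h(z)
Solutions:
 h(z) = C1 - z^3/9 + z^2/2 + 7*z/2


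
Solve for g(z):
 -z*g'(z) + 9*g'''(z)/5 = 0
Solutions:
 g(z) = C1 + Integral(C2*airyai(15^(1/3)*z/3) + C3*airybi(15^(1/3)*z/3), z)


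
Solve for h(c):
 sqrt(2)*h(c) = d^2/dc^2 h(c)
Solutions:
 h(c) = C1*exp(-2^(1/4)*c) + C2*exp(2^(1/4)*c)


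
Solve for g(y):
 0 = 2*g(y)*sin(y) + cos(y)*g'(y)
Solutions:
 g(y) = C1*cos(y)^2


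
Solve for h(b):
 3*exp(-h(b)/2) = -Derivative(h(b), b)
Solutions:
 h(b) = 2*log(C1 - 3*b/2)


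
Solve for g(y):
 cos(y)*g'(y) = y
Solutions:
 g(y) = C1 + Integral(y/cos(y), y)


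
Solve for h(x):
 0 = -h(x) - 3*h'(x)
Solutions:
 h(x) = C1*exp(-x/3)


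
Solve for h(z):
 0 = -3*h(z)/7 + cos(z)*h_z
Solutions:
 h(z) = C1*(sin(z) + 1)^(3/14)/(sin(z) - 1)^(3/14)


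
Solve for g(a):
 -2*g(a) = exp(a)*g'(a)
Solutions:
 g(a) = C1*exp(2*exp(-a))


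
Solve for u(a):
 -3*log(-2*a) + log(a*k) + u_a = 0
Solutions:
 u(a) = C1 + a*(-log(-k) - 2 + 3*log(2)) + 2*a*log(-a)


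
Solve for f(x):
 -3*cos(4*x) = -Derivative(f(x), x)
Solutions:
 f(x) = C1 + 3*sin(4*x)/4


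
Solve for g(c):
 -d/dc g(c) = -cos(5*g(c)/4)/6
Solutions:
 -c/6 - 2*log(sin(5*g(c)/4) - 1)/5 + 2*log(sin(5*g(c)/4) + 1)/5 = C1


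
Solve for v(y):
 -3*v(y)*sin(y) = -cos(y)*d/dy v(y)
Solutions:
 v(y) = C1/cos(y)^3


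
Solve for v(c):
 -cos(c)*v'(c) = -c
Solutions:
 v(c) = C1 + Integral(c/cos(c), c)


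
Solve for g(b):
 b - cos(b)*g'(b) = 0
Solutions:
 g(b) = C1 + Integral(b/cos(b), b)


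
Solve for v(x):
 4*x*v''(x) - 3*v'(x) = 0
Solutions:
 v(x) = C1 + C2*x^(7/4)


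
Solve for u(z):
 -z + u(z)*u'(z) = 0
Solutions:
 u(z) = -sqrt(C1 + z^2)
 u(z) = sqrt(C1 + z^2)


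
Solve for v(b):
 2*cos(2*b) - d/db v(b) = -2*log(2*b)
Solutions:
 v(b) = C1 + 2*b*log(b) - 2*b + 2*b*log(2) + sin(2*b)


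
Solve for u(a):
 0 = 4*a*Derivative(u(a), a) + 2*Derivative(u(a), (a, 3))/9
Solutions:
 u(a) = C1 + Integral(C2*airyai(-18^(1/3)*a) + C3*airybi(-18^(1/3)*a), a)


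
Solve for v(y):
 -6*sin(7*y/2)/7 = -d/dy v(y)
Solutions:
 v(y) = C1 - 12*cos(7*y/2)/49


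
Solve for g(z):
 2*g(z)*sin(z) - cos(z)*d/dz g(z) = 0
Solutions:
 g(z) = C1/cos(z)^2


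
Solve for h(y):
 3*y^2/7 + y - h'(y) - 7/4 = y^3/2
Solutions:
 h(y) = C1 - y^4/8 + y^3/7 + y^2/2 - 7*y/4


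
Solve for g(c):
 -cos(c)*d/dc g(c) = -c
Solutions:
 g(c) = C1 + Integral(c/cos(c), c)


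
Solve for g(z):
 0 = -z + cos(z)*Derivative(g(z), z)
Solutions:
 g(z) = C1 + Integral(z/cos(z), z)


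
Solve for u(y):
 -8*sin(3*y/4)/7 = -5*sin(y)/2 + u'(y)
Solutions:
 u(y) = C1 + 32*cos(3*y/4)/21 - 5*cos(y)/2


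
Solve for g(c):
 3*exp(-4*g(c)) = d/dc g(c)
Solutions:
 g(c) = log(-I*(C1 + 12*c)^(1/4))
 g(c) = log(I*(C1 + 12*c)^(1/4))
 g(c) = log(-(C1 + 12*c)^(1/4))
 g(c) = log(C1 + 12*c)/4


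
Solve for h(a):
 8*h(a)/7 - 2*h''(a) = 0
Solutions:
 h(a) = C1*exp(-2*sqrt(7)*a/7) + C2*exp(2*sqrt(7)*a/7)


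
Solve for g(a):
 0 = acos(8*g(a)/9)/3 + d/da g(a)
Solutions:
 Integral(1/acos(8*_y/9), (_y, g(a))) = C1 - a/3


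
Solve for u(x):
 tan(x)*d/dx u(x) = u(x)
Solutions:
 u(x) = C1*sin(x)


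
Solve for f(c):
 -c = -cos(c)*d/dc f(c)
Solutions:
 f(c) = C1 + Integral(c/cos(c), c)


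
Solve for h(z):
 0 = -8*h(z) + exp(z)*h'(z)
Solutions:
 h(z) = C1*exp(-8*exp(-z))


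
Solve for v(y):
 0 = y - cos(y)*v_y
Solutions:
 v(y) = C1 + Integral(y/cos(y), y)


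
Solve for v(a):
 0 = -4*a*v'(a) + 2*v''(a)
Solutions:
 v(a) = C1 + C2*erfi(a)


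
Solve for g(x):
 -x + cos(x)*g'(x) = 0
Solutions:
 g(x) = C1 + Integral(x/cos(x), x)


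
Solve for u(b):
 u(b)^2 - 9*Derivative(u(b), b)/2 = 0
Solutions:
 u(b) = -9/(C1 + 2*b)


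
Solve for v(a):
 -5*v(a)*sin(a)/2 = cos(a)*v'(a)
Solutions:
 v(a) = C1*cos(a)^(5/2)


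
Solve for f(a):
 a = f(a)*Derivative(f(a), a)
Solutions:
 f(a) = -sqrt(C1 + a^2)
 f(a) = sqrt(C1 + a^2)


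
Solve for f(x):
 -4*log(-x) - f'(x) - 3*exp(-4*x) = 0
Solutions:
 f(x) = C1 - 4*x*log(-x) + 4*x + 3*exp(-4*x)/4


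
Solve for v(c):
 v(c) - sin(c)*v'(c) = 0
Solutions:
 v(c) = C1*sqrt(cos(c) - 1)/sqrt(cos(c) + 1)


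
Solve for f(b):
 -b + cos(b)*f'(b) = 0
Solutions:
 f(b) = C1 + Integral(b/cos(b), b)


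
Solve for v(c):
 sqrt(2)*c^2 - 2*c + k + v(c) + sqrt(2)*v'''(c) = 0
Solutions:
 v(c) = C3*exp(-2^(5/6)*c/2) - sqrt(2)*c^2 + 2*c - k + (C1*sin(2^(5/6)*sqrt(3)*c/4) + C2*cos(2^(5/6)*sqrt(3)*c/4))*exp(2^(5/6)*c/4)


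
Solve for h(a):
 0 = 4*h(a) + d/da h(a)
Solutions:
 h(a) = C1*exp(-4*a)


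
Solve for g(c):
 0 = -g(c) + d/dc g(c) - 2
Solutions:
 g(c) = C1*exp(c) - 2


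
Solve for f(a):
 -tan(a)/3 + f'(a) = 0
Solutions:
 f(a) = C1 - log(cos(a))/3


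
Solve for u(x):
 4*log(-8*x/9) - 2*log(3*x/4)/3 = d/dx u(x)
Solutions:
 u(x) = C1 + 10*x*log(x)/3 + x*(-9*log(3) - 10/3 + log(6)/3 + 13*log(2) + 4*I*pi)


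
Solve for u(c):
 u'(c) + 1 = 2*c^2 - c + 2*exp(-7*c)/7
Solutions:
 u(c) = C1 + 2*c^3/3 - c^2/2 - c - 2*exp(-7*c)/49


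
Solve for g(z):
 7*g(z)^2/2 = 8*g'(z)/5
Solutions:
 g(z) = -16/(C1 + 35*z)


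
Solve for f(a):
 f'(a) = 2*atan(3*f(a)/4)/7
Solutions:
 Integral(1/atan(3*_y/4), (_y, f(a))) = C1 + 2*a/7


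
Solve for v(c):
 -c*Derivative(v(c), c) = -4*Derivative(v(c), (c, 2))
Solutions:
 v(c) = C1 + C2*erfi(sqrt(2)*c/4)


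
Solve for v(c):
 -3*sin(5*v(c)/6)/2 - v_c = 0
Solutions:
 3*c/2 + 3*log(cos(5*v(c)/6) - 1)/5 - 3*log(cos(5*v(c)/6) + 1)/5 = C1


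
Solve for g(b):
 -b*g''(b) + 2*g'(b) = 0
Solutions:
 g(b) = C1 + C2*b^3


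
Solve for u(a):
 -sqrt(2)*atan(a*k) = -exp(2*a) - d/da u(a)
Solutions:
 u(a) = C1 + sqrt(2)*Piecewise((a*atan(a*k) - log(a^2*k^2 + 1)/(2*k), Ne(k, 0)), (0, True)) - exp(2*a)/2


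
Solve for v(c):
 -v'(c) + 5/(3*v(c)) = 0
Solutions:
 v(c) = -sqrt(C1 + 30*c)/3
 v(c) = sqrt(C1 + 30*c)/3


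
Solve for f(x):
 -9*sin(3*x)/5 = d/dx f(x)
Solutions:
 f(x) = C1 + 3*cos(3*x)/5


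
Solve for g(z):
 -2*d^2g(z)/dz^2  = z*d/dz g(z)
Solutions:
 g(z) = C1 + C2*erf(z/2)


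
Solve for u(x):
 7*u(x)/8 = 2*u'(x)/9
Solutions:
 u(x) = C1*exp(63*x/16)


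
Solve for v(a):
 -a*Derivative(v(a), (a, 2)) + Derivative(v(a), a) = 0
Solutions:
 v(a) = C1 + C2*a^2


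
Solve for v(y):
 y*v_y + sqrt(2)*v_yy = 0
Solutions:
 v(y) = C1 + C2*erf(2^(1/4)*y/2)


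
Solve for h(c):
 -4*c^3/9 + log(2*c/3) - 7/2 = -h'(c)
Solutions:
 h(c) = C1 + c^4/9 - c*log(c) + c*log(3/2) + 9*c/2


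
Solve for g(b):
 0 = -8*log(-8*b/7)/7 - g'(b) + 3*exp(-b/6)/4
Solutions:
 g(b) = C1 - 8*b*log(-b)/7 + 8*b*(-3*log(2) + 1 + log(7))/7 - 9*exp(-b/6)/2


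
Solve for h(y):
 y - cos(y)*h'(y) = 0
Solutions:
 h(y) = C1 + Integral(y/cos(y), y)


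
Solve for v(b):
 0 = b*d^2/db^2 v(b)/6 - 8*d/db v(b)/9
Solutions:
 v(b) = C1 + C2*b^(19/3)


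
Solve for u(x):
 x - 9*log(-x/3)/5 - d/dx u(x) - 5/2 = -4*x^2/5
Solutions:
 u(x) = C1 + 4*x^3/15 + x^2/2 - 9*x*log(-x)/5 + x*(-7 + 18*log(3))/10


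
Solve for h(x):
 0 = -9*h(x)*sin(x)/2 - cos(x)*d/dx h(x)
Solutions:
 h(x) = C1*cos(x)^(9/2)


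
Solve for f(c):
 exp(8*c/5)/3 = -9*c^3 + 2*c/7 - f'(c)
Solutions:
 f(c) = C1 - 9*c^4/4 + c^2/7 - 5*exp(8*c/5)/24


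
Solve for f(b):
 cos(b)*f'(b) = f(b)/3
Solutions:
 f(b) = C1*(sin(b) + 1)^(1/6)/(sin(b) - 1)^(1/6)


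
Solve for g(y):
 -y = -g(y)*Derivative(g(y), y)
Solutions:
 g(y) = -sqrt(C1 + y^2)
 g(y) = sqrt(C1 + y^2)


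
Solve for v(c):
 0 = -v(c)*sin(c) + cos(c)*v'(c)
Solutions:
 v(c) = C1/cos(c)


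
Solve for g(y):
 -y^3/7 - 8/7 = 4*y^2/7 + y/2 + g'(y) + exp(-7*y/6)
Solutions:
 g(y) = C1 - y^4/28 - 4*y^3/21 - y^2/4 - 8*y/7 + 6*exp(-7*y/6)/7


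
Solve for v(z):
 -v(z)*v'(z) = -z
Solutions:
 v(z) = -sqrt(C1 + z^2)
 v(z) = sqrt(C1 + z^2)


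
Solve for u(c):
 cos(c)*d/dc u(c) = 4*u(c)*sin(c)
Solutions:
 u(c) = C1/cos(c)^4


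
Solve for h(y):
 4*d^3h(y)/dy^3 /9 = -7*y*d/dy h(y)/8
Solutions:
 h(y) = C1 + Integral(C2*airyai(-126^(1/3)*y/4) + C3*airybi(-126^(1/3)*y/4), y)


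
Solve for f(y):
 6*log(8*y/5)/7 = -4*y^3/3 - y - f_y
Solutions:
 f(y) = C1 - y^4/3 - y^2/2 - 6*y*log(y)/7 - 18*y*log(2)/7 + 6*y/7 + 6*y*log(5)/7


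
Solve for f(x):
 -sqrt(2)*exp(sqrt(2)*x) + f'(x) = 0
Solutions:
 f(x) = C1 + exp(sqrt(2)*x)


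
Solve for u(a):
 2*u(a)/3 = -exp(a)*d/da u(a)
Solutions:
 u(a) = C1*exp(2*exp(-a)/3)


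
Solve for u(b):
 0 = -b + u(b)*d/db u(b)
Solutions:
 u(b) = -sqrt(C1 + b^2)
 u(b) = sqrt(C1 + b^2)


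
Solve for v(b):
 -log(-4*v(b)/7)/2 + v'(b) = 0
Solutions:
 -2*Integral(1/(log(-_y) - log(7) + 2*log(2)), (_y, v(b))) = C1 - b


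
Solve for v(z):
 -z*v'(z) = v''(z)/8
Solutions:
 v(z) = C1 + C2*erf(2*z)


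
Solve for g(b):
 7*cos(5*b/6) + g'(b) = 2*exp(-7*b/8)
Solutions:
 g(b) = C1 - 42*sin(5*b/6)/5 - 16*exp(-7*b/8)/7


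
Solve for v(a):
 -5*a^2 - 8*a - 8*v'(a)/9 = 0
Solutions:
 v(a) = C1 - 15*a^3/8 - 9*a^2/2


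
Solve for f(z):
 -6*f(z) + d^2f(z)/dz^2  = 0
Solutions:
 f(z) = C1*exp(-sqrt(6)*z) + C2*exp(sqrt(6)*z)


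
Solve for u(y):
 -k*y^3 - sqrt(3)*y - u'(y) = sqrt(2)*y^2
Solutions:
 u(y) = C1 - k*y^4/4 - sqrt(2)*y^3/3 - sqrt(3)*y^2/2


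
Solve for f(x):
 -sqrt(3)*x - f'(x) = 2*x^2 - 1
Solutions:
 f(x) = C1 - 2*x^3/3 - sqrt(3)*x^2/2 + x


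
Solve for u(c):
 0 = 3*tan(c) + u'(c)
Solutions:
 u(c) = C1 + 3*log(cos(c))


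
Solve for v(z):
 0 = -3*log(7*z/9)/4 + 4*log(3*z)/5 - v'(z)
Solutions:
 v(z) = C1 + z*log(z)/20 - 3*z*log(7)/4 - z/20 + 23*z*log(3)/10


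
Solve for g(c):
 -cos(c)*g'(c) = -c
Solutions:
 g(c) = C1 + Integral(c/cos(c), c)


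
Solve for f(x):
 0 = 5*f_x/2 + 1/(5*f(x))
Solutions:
 f(x) = -sqrt(C1 - 4*x)/5
 f(x) = sqrt(C1 - 4*x)/5


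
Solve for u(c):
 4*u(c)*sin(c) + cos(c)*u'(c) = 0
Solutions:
 u(c) = C1*cos(c)^4


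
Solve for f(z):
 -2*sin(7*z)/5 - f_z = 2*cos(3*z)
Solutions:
 f(z) = C1 - 2*sin(3*z)/3 + 2*cos(7*z)/35


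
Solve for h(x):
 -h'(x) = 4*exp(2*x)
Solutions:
 h(x) = C1 - 2*exp(2*x)


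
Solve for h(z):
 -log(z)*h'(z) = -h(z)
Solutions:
 h(z) = C1*exp(li(z))


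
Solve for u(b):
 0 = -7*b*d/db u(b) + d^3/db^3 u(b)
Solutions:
 u(b) = C1 + Integral(C2*airyai(7^(1/3)*b) + C3*airybi(7^(1/3)*b), b)


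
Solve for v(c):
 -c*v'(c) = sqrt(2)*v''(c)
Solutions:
 v(c) = C1 + C2*erf(2^(1/4)*c/2)


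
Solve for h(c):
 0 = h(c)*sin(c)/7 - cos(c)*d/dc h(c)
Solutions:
 h(c) = C1/cos(c)^(1/7)


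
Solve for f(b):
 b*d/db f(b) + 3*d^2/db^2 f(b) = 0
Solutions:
 f(b) = C1 + C2*erf(sqrt(6)*b/6)


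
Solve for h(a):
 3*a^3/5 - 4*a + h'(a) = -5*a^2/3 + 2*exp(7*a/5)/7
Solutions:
 h(a) = C1 - 3*a^4/20 - 5*a^3/9 + 2*a^2 + 10*exp(7*a/5)/49


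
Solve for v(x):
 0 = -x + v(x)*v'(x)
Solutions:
 v(x) = -sqrt(C1 + x^2)
 v(x) = sqrt(C1 + x^2)


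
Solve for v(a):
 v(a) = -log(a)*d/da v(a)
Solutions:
 v(a) = C1*exp(-li(a))


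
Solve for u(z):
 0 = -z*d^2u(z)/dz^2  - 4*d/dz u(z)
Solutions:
 u(z) = C1 + C2/z^3


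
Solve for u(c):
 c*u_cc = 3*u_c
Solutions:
 u(c) = C1 + C2*c^4


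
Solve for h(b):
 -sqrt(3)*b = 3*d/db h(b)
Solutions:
 h(b) = C1 - sqrt(3)*b^2/6


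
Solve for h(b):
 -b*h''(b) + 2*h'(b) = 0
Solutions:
 h(b) = C1 + C2*b^3


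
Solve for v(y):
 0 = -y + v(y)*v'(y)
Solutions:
 v(y) = -sqrt(C1 + y^2)
 v(y) = sqrt(C1 + y^2)


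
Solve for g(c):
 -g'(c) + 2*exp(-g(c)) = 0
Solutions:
 g(c) = log(C1 + 2*c)


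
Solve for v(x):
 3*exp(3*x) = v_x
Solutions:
 v(x) = C1 + exp(3*x)


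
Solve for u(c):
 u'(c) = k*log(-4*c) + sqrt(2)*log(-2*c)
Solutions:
 u(c) = C1 + c*(k + sqrt(2))*log(-c) + c*(-k + 2*k*log(2) - sqrt(2) + sqrt(2)*log(2))


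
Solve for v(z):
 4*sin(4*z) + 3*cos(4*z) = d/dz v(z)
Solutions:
 v(z) = C1 + 3*sin(4*z)/4 - cos(4*z)


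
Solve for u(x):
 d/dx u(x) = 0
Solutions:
 u(x) = C1


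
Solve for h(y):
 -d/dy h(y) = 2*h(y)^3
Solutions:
 h(y) = -sqrt(2)*sqrt(-1/(C1 - 2*y))/2
 h(y) = sqrt(2)*sqrt(-1/(C1 - 2*y))/2


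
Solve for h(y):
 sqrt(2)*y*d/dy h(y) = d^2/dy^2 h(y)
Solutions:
 h(y) = C1 + C2*erfi(2^(3/4)*y/2)


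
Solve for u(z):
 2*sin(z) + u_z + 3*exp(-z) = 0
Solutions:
 u(z) = C1 + 2*cos(z) + 3*exp(-z)


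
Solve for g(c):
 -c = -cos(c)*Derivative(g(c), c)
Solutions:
 g(c) = C1 + Integral(c/cos(c), c)


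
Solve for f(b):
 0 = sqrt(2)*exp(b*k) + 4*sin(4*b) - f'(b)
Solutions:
 f(b) = C1 - cos(4*b) + sqrt(2)*exp(b*k)/k


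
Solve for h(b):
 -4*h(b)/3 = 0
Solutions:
 h(b) = 0


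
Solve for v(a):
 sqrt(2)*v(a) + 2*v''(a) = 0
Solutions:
 v(a) = C1*sin(2^(3/4)*a/2) + C2*cos(2^(3/4)*a/2)


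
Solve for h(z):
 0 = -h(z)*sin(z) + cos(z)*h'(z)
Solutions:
 h(z) = C1/cos(z)


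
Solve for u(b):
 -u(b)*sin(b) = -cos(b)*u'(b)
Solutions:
 u(b) = C1/cos(b)


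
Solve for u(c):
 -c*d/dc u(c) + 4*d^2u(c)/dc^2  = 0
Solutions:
 u(c) = C1 + C2*erfi(sqrt(2)*c/4)


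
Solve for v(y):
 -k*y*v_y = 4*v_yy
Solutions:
 v(y) = Piecewise((-sqrt(2)*sqrt(pi)*C1*erf(sqrt(2)*sqrt(k)*y/4)/sqrt(k) - C2, (k > 0) | (k < 0)), (-C1*y - C2, True))


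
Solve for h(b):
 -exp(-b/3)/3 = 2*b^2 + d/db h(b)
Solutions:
 h(b) = C1 - 2*b^3/3 + exp(-b/3)


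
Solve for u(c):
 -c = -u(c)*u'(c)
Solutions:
 u(c) = -sqrt(C1 + c^2)
 u(c) = sqrt(C1 + c^2)


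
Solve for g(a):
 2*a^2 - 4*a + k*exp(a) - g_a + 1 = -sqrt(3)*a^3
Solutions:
 g(a) = C1 + sqrt(3)*a^4/4 + 2*a^3/3 - 2*a^2 + a + k*exp(a)


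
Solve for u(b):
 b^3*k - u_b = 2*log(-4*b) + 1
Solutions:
 u(b) = C1 + b^4*k/4 - 2*b*log(-b) + b*(1 - 4*log(2))


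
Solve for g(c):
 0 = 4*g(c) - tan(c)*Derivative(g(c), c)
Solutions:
 g(c) = C1*sin(c)^4


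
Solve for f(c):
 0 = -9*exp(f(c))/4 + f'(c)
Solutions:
 f(c) = log(-1/(C1 + 9*c)) + 2*log(2)


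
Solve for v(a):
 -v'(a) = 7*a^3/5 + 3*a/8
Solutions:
 v(a) = C1 - 7*a^4/20 - 3*a^2/16


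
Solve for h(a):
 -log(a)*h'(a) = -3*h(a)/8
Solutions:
 h(a) = C1*exp(3*li(a)/8)


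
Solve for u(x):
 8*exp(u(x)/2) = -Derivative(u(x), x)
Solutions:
 u(x) = 2*log(1/(C1 + 8*x)) + 2*log(2)


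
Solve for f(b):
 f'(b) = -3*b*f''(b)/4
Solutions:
 f(b) = C1 + C2/b^(1/3)


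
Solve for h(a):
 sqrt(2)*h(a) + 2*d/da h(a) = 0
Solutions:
 h(a) = C1*exp(-sqrt(2)*a/2)


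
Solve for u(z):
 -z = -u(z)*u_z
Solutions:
 u(z) = -sqrt(C1 + z^2)
 u(z) = sqrt(C1 + z^2)


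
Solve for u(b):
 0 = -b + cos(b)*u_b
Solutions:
 u(b) = C1 + Integral(b/cos(b), b)


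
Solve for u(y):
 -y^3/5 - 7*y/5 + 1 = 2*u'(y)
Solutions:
 u(y) = C1 - y^4/40 - 7*y^2/20 + y/2


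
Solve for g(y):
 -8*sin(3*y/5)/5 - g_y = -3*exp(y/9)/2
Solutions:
 g(y) = C1 + 27*exp(y/9)/2 + 8*cos(3*y/5)/3


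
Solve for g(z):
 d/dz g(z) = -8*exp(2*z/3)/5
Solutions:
 g(z) = C1 - 12*exp(2*z/3)/5


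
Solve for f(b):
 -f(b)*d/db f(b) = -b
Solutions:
 f(b) = -sqrt(C1 + b^2)
 f(b) = sqrt(C1 + b^2)


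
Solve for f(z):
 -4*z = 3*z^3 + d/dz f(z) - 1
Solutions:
 f(z) = C1 - 3*z^4/4 - 2*z^2 + z


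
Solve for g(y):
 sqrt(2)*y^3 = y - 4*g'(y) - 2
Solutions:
 g(y) = C1 - sqrt(2)*y^4/16 + y^2/8 - y/2


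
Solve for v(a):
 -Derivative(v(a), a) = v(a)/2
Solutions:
 v(a) = C1*exp(-a/2)


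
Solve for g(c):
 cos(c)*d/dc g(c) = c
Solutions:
 g(c) = C1 + Integral(c/cos(c), c)


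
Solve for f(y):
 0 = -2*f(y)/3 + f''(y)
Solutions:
 f(y) = C1*exp(-sqrt(6)*y/3) + C2*exp(sqrt(6)*y/3)


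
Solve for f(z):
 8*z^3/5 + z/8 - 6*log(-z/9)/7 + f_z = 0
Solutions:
 f(z) = C1 - 2*z^4/5 - z^2/16 + 6*z*log(-z)/7 + 6*z*(-2*log(3) - 1)/7


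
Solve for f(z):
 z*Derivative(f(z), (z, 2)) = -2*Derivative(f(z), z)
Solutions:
 f(z) = C1 + C2/z


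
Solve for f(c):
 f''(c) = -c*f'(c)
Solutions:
 f(c) = C1 + C2*erf(sqrt(2)*c/2)


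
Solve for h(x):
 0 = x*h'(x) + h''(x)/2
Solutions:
 h(x) = C1 + C2*erf(x)


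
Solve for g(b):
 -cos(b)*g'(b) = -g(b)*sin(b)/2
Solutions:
 g(b) = C1/sqrt(cos(b))


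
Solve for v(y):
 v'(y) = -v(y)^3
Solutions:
 v(y) = -sqrt(2)*sqrt(-1/(C1 - y))/2
 v(y) = sqrt(2)*sqrt(-1/(C1 - y))/2


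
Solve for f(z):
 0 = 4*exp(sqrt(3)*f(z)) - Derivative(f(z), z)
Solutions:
 f(z) = sqrt(3)*(2*log(-1/(C1 + 4*z)) - log(3))/6


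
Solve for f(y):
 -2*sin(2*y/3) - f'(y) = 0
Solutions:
 f(y) = C1 + 3*cos(2*y/3)


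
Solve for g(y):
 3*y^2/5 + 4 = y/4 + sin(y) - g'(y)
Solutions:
 g(y) = C1 - y^3/5 + y^2/8 - 4*y - cos(y)


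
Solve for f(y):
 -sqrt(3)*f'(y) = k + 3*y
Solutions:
 f(y) = C1 - sqrt(3)*k*y/3 - sqrt(3)*y^2/2


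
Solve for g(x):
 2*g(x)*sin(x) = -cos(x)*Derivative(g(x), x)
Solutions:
 g(x) = C1*cos(x)^2


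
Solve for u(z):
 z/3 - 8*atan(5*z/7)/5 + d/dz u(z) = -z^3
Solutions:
 u(z) = C1 - z^4/4 - z^2/6 + 8*z*atan(5*z/7)/5 - 28*log(25*z^2 + 49)/25


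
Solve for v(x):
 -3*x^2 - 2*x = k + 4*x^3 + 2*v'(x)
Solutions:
 v(x) = C1 - k*x/2 - x^4/2 - x^3/2 - x^2/2


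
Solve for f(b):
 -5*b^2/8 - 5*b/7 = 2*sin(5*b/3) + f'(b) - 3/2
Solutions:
 f(b) = C1 - 5*b^3/24 - 5*b^2/14 + 3*b/2 + 6*cos(5*b/3)/5


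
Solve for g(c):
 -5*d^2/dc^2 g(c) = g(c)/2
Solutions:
 g(c) = C1*sin(sqrt(10)*c/10) + C2*cos(sqrt(10)*c/10)


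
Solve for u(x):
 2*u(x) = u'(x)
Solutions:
 u(x) = C1*exp(2*x)


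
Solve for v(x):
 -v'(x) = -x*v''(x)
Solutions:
 v(x) = C1 + C2*x^2


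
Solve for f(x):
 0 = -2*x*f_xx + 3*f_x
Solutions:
 f(x) = C1 + C2*x^(5/2)


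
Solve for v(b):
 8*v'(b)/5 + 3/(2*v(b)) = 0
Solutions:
 v(b) = -sqrt(C1 - 30*b)/4
 v(b) = sqrt(C1 - 30*b)/4


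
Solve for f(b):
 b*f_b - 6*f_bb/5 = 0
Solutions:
 f(b) = C1 + C2*erfi(sqrt(15)*b/6)


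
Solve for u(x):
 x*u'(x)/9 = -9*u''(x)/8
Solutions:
 u(x) = C1 + C2*erf(2*x/9)


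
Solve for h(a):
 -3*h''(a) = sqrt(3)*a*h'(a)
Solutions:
 h(a) = C1 + C2*erf(sqrt(2)*3^(3/4)*a/6)


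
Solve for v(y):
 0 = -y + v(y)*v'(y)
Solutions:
 v(y) = -sqrt(C1 + y^2)
 v(y) = sqrt(C1 + y^2)


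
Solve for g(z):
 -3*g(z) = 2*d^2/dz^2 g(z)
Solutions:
 g(z) = C1*sin(sqrt(6)*z/2) + C2*cos(sqrt(6)*z/2)


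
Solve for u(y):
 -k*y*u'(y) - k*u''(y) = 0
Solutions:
 u(y) = C1 + C2*erf(sqrt(2)*y/2)


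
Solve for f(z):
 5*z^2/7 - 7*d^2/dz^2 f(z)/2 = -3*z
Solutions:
 f(z) = C1 + C2*z + 5*z^4/294 + z^3/7


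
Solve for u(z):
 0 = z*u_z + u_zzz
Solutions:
 u(z) = C1 + Integral(C2*airyai(-z) + C3*airybi(-z), z)


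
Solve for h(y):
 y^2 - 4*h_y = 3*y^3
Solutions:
 h(y) = C1 - 3*y^4/16 + y^3/12


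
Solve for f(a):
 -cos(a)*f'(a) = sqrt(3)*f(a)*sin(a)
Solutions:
 f(a) = C1*cos(a)^(sqrt(3))


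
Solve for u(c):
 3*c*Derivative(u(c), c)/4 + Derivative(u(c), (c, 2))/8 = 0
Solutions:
 u(c) = C1 + C2*erf(sqrt(3)*c)


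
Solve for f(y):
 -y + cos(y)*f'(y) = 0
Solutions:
 f(y) = C1 + Integral(y/cos(y), y)


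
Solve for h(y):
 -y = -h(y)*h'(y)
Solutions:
 h(y) = -sqrt(C1 + y^2)
 h(y) = sqrt(C1 + y^2)


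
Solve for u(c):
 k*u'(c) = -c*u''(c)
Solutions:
 u(c) = C1 + c^(1 - re(k))*(C2*sin(log(c)*Abs(im(k))) + C3*cos(log(c)*im(k)))


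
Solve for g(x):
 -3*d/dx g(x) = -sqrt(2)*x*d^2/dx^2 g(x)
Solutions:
 g(x) = C1 + C2*x^(1 + 3*sqrt(2)/2)


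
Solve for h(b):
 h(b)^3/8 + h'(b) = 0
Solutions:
 h(b) = -2*sqrt(-1/(C1 - b))
 h(b) = 2*sqrt(-1/(C1 - b))


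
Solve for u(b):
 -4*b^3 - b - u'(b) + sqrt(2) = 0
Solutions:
 u(b) = C1 - b^4 - b^2/2 + sqrt(2)*b


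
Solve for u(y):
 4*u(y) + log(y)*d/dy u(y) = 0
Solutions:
 u(y) = C1*exp(-4*li(y))


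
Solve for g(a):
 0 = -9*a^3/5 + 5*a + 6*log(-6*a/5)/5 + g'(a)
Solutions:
 g(a) = C1 + 9*a^4/20 - 5*a^2/2 - 6*a*log(-a)/5 + 6*a*(-log(6) + 1 + log(5))/5


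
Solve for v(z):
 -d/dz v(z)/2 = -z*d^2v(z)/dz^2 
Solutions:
 v(z) = C1 + C2*z^(3/2)


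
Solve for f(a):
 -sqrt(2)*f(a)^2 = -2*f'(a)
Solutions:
 f(a) = -2/(C1 + sqrt(2)*a)


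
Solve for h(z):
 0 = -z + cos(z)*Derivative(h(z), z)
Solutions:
 h(z) = C1 + Integral(z/cos(z), z)


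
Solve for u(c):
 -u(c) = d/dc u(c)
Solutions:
 u(c) = C1*exp(-c)


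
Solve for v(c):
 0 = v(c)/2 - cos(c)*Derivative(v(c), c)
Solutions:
 v(c) = C1*(sin(c) + 1)^(1/4)/(sin(c) - 1)^(1/4)


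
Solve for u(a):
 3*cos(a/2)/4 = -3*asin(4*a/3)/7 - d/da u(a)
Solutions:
 u(a) = C1 - 3*a*asin(4*a/3)/7 - 3*sqrt(9 - 16*a^2)/28 - 3*sin(a/2)/2


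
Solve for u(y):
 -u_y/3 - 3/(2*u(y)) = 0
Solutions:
 u(y) = -sqrt(C1 - 9*y)
 u(y) = sqrt(C1 - 9*y)


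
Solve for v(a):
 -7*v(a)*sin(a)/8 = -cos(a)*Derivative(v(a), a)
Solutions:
 v(a) = C1/cos(a)^(7/8)


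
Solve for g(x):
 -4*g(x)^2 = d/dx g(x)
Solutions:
 g(x) = 1/(C1 + 4*x)


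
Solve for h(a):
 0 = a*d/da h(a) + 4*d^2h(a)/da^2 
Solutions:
 h(a) = C1 + C2*erf(sqrt(2)*a/4)


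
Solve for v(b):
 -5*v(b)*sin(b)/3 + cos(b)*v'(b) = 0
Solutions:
 v(b) = C1/cos(b)^(5/3)


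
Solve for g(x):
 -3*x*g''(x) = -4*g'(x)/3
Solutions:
 g(x) = C1 + C2*x^(13/9)


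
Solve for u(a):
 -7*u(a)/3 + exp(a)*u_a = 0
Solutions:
 u(a) = C1*exp(-7*exp(-a)/3)


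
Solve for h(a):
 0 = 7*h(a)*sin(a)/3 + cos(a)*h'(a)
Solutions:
 h(a) = C1*cos(a)^(7/3)


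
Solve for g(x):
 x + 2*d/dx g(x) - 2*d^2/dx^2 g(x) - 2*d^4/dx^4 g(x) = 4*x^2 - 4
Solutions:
 g(x) = C1 + C2*exp(-x*(-2*18^(1/3)/(9 + sqrt(93))^(1/3) + 12^(1/3)*(9 + sqrt(93))^(1/3))/12)*sin(2^(1/3)*3^(1/6)*x*(6/(9 + sqrt(93))^(1/3) + 2^(1/3)*3^(2/3)*(9 + sqrt(93))^(1/3))/12) + C3*exp(-x*(-2*18^(1/3)/(9 + sqrt(93))^(1/3) + 12^(1/3)*(9 + sqrt(93))^(1/3))/12)*cos(2^(1/3)*3^(1/6)*x*(6/(9 + sqrt(93))^(1/3) + 2^(1/3)*3^(2/3)*(9 + sqrt(93))^(1/3))/12) + C4*exp(x*(-2*18^(1/3)/(9 + sqrt(93))^(1/3) + 12^(1/3)*(9 + sqrt(93))^(1/3))/6) + 2*x^3/3 + 7*x^2/4 + 3*x/2


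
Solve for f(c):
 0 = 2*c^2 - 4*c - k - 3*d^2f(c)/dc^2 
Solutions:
 f(c) = C1 + C2*c + c^4/18 - 2*c^3/9 - c^2*k/6


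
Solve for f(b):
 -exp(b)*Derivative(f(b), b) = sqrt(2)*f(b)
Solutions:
 f(b) = C1*exp(sqrt(2)*exp(-b))


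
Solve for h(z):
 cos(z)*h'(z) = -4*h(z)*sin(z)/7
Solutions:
 h(z) = C1*cos(z)^(4/7)


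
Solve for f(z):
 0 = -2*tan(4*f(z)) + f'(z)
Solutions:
 f(z) = -asin(C1*exp(8*z))/4 + pi/4
 f(z) = asin(C1*exp(8*z))/4


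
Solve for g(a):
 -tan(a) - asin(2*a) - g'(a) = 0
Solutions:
 g(a) = C1 - a*asin(2*a) - sqrt(1 - 4*a^2)/2 + log(cos(a))


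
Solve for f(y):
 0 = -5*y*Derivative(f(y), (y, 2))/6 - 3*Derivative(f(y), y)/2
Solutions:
 f(y) = C1 + C2/y^(4/5)
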